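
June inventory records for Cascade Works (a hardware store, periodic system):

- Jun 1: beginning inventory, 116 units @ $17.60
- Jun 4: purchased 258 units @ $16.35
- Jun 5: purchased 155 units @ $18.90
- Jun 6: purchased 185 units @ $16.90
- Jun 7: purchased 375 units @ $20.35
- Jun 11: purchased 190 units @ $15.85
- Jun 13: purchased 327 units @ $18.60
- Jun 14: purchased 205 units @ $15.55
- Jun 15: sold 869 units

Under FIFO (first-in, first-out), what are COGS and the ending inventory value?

Jun 15, 869 sold [FIFO — oldest first]: 116 @ $17.60 + 258 @ $16.35 + 155 @ $18.90 + 185 @ $16.90 + 155 @ $20.35 = $15,470.15
Ending inventory: 220 @ $20.35 + 190 @ $15.85 + 327 @ $18.60 + 205 @ $15.55 = $16,758.45

COGS = $15,470.15; ending inventory = $16,758.45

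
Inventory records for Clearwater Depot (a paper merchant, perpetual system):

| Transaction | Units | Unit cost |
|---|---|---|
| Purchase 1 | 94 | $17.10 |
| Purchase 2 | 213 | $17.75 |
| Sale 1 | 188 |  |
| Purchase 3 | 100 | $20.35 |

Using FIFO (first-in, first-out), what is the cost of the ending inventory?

Sale 1 (188) [FIFO — oldest first]: 94 @ $17.10 + 94 @ $17.75 = $3,275.90
Ending inventory: 119 @ $17.75 + 100 @ $20.35 = $4,147.25
Check: goods available $7,423.15 = COGS $3,275.90 + ending $4,147.25

Ending inventory = $4,147.25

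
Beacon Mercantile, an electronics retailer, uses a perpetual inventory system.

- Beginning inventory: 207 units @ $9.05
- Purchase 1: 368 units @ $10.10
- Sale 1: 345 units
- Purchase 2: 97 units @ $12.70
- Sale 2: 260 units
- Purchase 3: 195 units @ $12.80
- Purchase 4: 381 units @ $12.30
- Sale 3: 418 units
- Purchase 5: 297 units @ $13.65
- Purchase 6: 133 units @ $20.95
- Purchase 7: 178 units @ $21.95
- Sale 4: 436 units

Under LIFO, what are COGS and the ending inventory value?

COGS = $19,775.30; ending inventory = $4,976.55

Sale 1 (345) [LIFO — newest first]: 345 @ $10.10 = $3,484.50
Sale 2 (260) [LIFO — newest first]: 97 @ $12.70 + 23 @ $10.10 + 140 @ $9.05 = $2,731.20
Sale 3 (418) [LIFO — newest first]: 381 @ $12.30 + 37 @ $12.80 = $5,159.90
Sale 4 (436) [LIFO — newest first]: 178 @ $21.95 + 133 @ $20.95 + 125 @ $13.65 = $8,399.70
Total COGS = $3,484.50 + $2,731.20 + $5,159.90 + $8,399.70 = $19,775.30
Ending inventory: 67 @ $9.05 + 158 @ $12.80 + 172 @ $13.65 = $4,976.55
Check: goods available $24,751.85 = COGS $19,775.30 + ending $4,976.55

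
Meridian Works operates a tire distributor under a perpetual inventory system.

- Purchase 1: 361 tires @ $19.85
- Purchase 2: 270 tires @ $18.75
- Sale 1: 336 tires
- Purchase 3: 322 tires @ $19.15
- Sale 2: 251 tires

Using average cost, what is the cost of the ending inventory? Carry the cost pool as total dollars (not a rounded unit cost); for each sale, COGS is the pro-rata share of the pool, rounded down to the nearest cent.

Ending inventory = $7,049.03

After Purchase 1: 361 on hand, pool $7,165.85 (≈ $19.8500 each)
After Purchase 2: 631 on hand, pool $12,228.35 (≈ $19.3793 each)
Sale 1, sell 336: 336/631 × $12,228.35 → $6,511.45
After Purchase 3: 617 on hand, pool $11,883.20 (≈ $19.2596 each)
Sale 2, sell 251: 251/617 × $11,883.20 → $4,834.17
Total COGS = $6,511.45 + $4,834.17 = $11,345.62
Ending inventory (cost pool remaining) = $7,049.03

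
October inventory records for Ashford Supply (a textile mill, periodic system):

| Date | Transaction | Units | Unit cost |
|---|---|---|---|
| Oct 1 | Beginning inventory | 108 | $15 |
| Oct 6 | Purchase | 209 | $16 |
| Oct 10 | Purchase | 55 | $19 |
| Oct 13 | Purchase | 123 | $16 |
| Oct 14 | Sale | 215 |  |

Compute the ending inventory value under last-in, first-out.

Oct 14, 215 sold [LIFO — newest first]: 123 @ $16 + 55 @ $19 + 37 @ $16 = $3,605
Ending inventory: 108 @ $15 + 172 @ $16 = $4,372

Ending inventory = $4,372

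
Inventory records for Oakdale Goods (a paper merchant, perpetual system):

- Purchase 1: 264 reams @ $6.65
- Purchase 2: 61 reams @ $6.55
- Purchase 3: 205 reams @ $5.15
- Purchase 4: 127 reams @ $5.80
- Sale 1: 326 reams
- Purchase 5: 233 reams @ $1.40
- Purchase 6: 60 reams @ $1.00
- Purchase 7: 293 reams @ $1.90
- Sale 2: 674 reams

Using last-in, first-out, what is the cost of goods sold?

COGS = $3,274.45

Sale 1 (326) [LIFO — newest first]: 127 @ $5.80 + 199 @ $5.15 = $1,761.45
Sale 2 (674) [LIFO — newest first]: 293 @ $1.90 + 60 @ $1.00 + 233 @ $1.40 + 6 @ $5.15 + 61 @ $6.55 + 21 @ $6.65 = $1,513.00
Total COGS = $1,761.45 + $1,513.00 = $3,274.45
Ending inventory: 243 @ $6.65 = $1,615.95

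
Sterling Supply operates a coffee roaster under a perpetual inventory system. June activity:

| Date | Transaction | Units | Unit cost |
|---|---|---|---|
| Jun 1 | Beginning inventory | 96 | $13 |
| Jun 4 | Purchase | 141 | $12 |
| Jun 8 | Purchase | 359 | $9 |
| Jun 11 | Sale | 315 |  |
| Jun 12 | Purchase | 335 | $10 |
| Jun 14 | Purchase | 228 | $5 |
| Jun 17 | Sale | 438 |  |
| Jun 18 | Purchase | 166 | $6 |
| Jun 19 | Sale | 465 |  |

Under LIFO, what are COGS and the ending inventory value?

Jun 11, 315 sold [LIFO — newest first]: 315 @ $9 = $2,835
Jun 17, 438 sold [LIFO — newest first]: 228 @ $5 + 210 @ $10 = $3,240
Jun 19, 465 sold [LIFO — newest first]: 166 @ $6 + 125 @ $10 + 44 @ $9 + 130 @ $12 = $4,202
Total COGS = $2,835 + $3,240 + $4,202 = $10,277
Ending inventory: 96 @ $13 + 11 @ $12 = $1,380

COGS = $10,277; ending inventory = $1,380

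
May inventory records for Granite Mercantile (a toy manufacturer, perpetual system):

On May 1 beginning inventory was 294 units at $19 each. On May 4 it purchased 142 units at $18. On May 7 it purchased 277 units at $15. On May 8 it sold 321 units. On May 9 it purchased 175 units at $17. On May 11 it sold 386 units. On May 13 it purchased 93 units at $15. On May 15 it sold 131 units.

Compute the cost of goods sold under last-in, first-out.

May 8, 321 sold [LIFO — newest first]: 277 @ $15 + 44 @ $18 = $4,947
May 11, 386 sold [LIFO — newest first]: 175 @ $17 + 98 @ $18 + 113 @ $19 = $6,886
May 15, 131 sold [LIFO — newest first]: 93 @ $15 + 38 @ $19 = $2,117
Total COGS = $4,947 + $6,886 + $2,117 = $13,950
Ending inventory: 143 @ $19 = $2,717

COGS = $13,950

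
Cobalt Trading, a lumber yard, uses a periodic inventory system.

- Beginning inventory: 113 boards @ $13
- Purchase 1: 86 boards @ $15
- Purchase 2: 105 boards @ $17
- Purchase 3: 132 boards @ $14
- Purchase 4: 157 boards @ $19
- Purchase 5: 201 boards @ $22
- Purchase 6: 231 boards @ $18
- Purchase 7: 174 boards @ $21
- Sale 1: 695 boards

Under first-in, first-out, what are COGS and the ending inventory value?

Sale 1 (695) [FIFO — oldest first]: 113 @ $13 + 86 @ $15 + 105 @ $17 + 132 @ $14 + 157 @ $19 + 102 @ $22 = $11,619
Ending inventory: 99 @ $22 + 231 @ $18 + 174 @ $21 = $9,990

COGS = $11,619; ending inventory = $9,990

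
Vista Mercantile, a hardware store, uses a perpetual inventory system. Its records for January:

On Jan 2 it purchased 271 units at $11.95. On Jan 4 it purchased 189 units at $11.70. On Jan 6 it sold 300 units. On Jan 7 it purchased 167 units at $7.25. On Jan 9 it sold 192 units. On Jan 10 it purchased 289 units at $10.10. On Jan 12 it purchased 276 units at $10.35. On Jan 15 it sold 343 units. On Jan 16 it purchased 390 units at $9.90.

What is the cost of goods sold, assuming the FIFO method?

Jan 6, 300 sold [FIFO — oldest first]: 271 @ $11.95 + 29 @ $11.70 = $3,577.75
Jan 9, 192 sold [FIFO — oldest first]: 160 @ $11.70 + 32 @ $7.25 = $2,104.00
Jan 15, 343 sold [FIFO — oldest first]: 135 @ $7.25 + 208 @ $10.10 = $3,079.55
Total COGS = $3,577.75 + $2,104.00 + $3,079.55 = $8,761.30
Ending inventory: 81 @ $10.10 + 276 @ $10.35 + 390 @ $9.90 = $7,535.70
Check: goods available $16,297.00 = COGS $8,761.30 + ending $7,535.70

COGS = $8,761.30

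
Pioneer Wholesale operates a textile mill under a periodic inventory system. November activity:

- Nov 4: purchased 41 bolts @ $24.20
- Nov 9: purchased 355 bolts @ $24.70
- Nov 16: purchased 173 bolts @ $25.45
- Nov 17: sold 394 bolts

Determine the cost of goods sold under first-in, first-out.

Nov 17, 394 sold [FIFO — oldest first]: 41 @ $24.20 + 353 @ $24.70 = $9,711.30
Ending inventory: 2 @ $24.70 + 173 @ $25.45 = $4,452.25

COGS = $9,711.30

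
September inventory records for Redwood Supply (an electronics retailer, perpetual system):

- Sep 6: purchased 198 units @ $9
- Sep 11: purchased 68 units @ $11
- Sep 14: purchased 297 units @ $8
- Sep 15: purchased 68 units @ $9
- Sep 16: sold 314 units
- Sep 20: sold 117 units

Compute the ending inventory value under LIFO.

Sep 16, 314 sold [LIFO — newest first]: 68 @ $9 + 246 @ $8 = $2,580
Sep 20, 117 sold [LIFO — newest first]: 51 @ $8 + 66 @ $11 = $1,134
Total COGS = $2,580 + $1,134 = $3,714
Ending inventory: 198 @ $9 + 2 @ $11 = $1,804
Check: goods available $5,518 = COGS $3,714 + ending $1,804

Ending inventory = $1,804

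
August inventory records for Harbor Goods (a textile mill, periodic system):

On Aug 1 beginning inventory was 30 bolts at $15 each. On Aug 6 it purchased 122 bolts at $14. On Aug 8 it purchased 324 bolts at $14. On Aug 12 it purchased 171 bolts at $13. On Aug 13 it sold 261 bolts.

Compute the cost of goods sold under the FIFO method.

COGS = $3,684

Aug 13, 261 sold [FIFO — oldest first]: 30 @ $15 + 122 @ $14 + 109 @ $14 = $3,684
Ending inventory: 215 @ $14 + 171 @ $13 = $5,233
Check: goods available $8,917 = COGS $3,684 + ending $5,233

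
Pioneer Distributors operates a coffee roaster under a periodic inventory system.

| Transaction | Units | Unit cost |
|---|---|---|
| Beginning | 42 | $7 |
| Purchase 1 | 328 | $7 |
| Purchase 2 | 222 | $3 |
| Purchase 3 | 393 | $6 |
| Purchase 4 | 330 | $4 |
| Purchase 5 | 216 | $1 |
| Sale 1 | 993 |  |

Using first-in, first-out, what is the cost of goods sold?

COGS = $5,646

Sale 1 (993) [FIFO — oldest first]: 42 @ $7 + 328 @ $7 + 222 @ $3 + 393 @ $6 + 8 @ $4 = $5,646
Ending inventory: 322 @ $4 + 216 @ $1 = $1,504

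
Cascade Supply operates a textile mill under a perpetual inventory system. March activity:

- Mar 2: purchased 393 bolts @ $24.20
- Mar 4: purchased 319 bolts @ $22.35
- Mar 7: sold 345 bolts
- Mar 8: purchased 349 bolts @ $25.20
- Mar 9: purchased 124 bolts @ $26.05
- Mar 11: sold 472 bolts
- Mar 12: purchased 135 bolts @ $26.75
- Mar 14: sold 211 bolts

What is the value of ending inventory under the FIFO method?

Ending inventory = $7,673.05

Mar 7, 345 sold [FIFO — oldest first]: 345 @ $24.20 = $8,349.00
Mar 11, 472 sold [FIFO — oldest first]: 48 @ $24.20 + 319 @ $22.35 + 105 @ $25.20 = $10,937.25
Mar 14, 211 sold [FIFO — oldest first]: 211 @ $25.20 = $5,317.20
Total COGS = $8,349.00 + $10,937.25 + $5,317.20 = $24,603.45
Ending inventory: 33 @ $25.20 + 124 @ $26.05 + 135 @ $26.75 = $7,673.05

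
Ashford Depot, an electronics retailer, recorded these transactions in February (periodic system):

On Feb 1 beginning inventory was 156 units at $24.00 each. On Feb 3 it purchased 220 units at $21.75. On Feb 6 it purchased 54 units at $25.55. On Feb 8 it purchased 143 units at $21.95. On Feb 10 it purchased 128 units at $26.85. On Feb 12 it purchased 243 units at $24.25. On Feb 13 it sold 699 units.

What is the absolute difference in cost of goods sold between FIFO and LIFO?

$266.70

FIFO COGS: 156 @ $24.00 + 220 @ $21.75 + 54 @ $25.55 + 143 @ $21.95 + 126 @ $26.85 = $16,430.65
LIFO COGS: 243 @ $24.25 + 128 @ $26.85 + 143 @ $21.95 + 54 @ $25.55 + 131 @ $21.75 = $16,697.35
Difference = |$16,430.65 − $16,697.35| = $266.70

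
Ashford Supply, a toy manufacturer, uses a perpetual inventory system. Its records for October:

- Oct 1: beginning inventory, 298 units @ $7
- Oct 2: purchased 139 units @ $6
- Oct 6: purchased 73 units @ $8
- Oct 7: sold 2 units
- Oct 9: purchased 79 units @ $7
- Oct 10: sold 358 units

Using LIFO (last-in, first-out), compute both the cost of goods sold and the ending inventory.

COGS = $2,454; ending inventory = $1,603

Oct 7, 2 sold [LIFO — newest first]: 2 @ $8 = $16
Oct 10, 358 sold [LIFO — newest first]: 79 @ $7 + 71 @ $8 + 139 @ $6 + 69 @ $7 = $2,438
Total COGS = $16 + $2,438 = $2,454
Ending inventory: 229 @ $7 = $1,603
Check: goods available $4,057 = COGS $2,454 + ending $1,603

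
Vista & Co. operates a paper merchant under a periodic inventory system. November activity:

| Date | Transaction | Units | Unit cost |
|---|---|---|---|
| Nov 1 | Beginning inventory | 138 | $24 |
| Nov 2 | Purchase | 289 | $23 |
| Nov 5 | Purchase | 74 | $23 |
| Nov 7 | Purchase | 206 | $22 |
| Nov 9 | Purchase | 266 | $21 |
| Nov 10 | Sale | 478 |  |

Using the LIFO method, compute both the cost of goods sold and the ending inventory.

Nov 10, 478 sold [LIFO — newest first]: 266 @ $21 + 206 @ $22 + 6 @ $23 = $10,256
Ending inventory: 138 @ $24 + 289 @ $23 + 68 @ $23 = $11,523
Check: goods available $21,779 = COGS $10,256 + ending $11,523

COGS = $10,256; ending inventory = $11,523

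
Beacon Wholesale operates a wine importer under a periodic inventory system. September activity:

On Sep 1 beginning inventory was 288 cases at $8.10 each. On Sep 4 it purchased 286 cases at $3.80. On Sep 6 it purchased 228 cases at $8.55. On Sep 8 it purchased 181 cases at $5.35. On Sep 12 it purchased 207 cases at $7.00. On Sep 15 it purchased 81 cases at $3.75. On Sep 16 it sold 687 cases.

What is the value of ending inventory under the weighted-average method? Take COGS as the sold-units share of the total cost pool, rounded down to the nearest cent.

Ending inventory = $3,717.25

Sep 16, sell 687: 687/1271 × $8,090.10 → $4,372.85
Ending inventory (cost pool remaining) = $3,717.25
Check: goods available $8,090.10 = COGS $4,372.85 + ending $3,717.25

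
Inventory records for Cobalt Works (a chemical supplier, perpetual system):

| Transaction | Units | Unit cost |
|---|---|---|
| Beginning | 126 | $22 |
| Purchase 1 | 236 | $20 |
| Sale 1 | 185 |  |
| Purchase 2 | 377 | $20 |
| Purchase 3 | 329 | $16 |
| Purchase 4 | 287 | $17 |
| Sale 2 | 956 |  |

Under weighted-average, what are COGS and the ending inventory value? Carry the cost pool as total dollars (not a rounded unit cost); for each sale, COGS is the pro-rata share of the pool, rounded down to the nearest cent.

After Beginning: 126 on hand, pool $2,772.00 (≈ $22.0000 each)
After Purchase 1: 362 on hand, pool $7,492.00 (≈ $20.6961 each)
Sale 1, sell 185: 185/362 × $7,492.00 → $3,828.78
After Purchase 2: 554 on hand, pool $11,203.22 (≈ $20.2224 each)
After Purchase 3: 883 on hand, pool $16,467.22 (≈ $18.6492 each)
After Purchase 4: 1170 on hand, pool $21,346.22 (≈ $18.2446 each)
Sale 2, sell 956: 956/1170 × $21,346.22 → $17,441.86
Total COGS = $3,828.78 + $17,441.86 = $21,270.64
Ending inventory (cost pool remaining) = $3,904.36
Check: goods available $25,175.00 = COGS $21,270.64 + ending $3,904.36

COGS = $21,270.64; ending inventory = $3,904.36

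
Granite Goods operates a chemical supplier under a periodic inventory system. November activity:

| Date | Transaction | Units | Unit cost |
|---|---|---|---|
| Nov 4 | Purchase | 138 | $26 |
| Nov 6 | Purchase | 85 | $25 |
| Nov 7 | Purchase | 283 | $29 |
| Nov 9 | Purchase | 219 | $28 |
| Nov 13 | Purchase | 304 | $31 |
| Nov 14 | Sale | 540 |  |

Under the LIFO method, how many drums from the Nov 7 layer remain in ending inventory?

Nov 14, 540 sold [LIFO — newest first]: 304 @ $31 + 219 @ $28 + 17 @ $29 = $16,049
Ending inventory: 138 @ $26 + 85 @ $25 + 266 @ $29 = $13,427

266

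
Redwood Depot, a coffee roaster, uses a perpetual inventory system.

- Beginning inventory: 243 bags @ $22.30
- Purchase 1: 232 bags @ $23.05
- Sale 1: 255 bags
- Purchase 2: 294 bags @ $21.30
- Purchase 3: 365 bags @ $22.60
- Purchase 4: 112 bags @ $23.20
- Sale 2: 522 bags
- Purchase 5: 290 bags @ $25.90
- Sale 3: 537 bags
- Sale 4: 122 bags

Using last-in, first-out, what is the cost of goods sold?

COGS = $33,157.10

Sale 1 (255) [LIFO — newest first]: 232 @ $23.05 + 23 @ $22.30 = $5,860.50
Sale 2 (522) [LIFO — newest first]: 112 @ $23.20 + 365 @ $22.60 + 45 @ $21.30 = $11,805.90
Sale 3 (537) [LIFO — newest first]: 290 @ $25.90 + 247 @ $21.30 = $12,772.10
Sale 4 (122) [LIFO — newest first]: 2 @ $21.30 + 120 @ $22.30 = $2,718.60
Total COGS = $5,860.50 + $11,805.90 + $12,772.10 + $2,718.60 = $33,157.10
Ending inventory: 100 @ $22.30 = $2,230.00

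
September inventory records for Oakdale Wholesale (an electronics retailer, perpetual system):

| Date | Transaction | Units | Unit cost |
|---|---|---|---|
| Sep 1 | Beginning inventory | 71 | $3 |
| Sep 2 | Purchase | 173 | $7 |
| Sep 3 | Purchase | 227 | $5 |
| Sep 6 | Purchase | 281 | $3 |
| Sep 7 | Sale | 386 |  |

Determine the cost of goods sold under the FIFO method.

Sep 7, 386 sold [FIFO — oldest first]: 71 @ $3 + 173 @ $7 + 142 @ $5 = $2,134
Ending inventory: 85 @ $5 + 281 @ $3 = $1,268
Check: goods available $3,402 = COGS $2,134 + ending $1,268

COGS = $2,134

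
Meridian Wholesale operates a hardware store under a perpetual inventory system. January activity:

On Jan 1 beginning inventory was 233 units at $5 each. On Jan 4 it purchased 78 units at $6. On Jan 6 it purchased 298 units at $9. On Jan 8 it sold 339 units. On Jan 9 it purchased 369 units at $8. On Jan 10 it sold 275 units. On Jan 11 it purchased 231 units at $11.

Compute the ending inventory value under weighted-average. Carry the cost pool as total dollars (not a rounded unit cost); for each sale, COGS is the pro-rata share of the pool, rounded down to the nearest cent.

After Jan 1: 233 on hand, pool $1,165.00 (≈ $5.0000 each)
After Jan 4: 311 on hand, pool $1,633.00 (≈ $5.2508 each)
After Jan 6: 609 on hand, pool $4,315.00 (≈ $7.0854 each)
Jan 8, sell 339: 339/609 × $4,315.00 → $2,401.94
After Jan 9: 639 on hand, pool $4,865.06 (≈ $7.6136 each)
Jan 10, sell 275: 275/639 × $4,865.06 → $2,093.72
After Jan 11: 595 on hand, pool $5,312.34 (≈ $8.9283 each)
Total COGS = $2,401.94 + $2,093.72 = $4,495.66
Ending inventory (cost pool remaining) = $5,312.34
Check: goods available $9,808.00 = COGS $4,495.66 + ending $5,312.34

Ending inventory = $5,312.34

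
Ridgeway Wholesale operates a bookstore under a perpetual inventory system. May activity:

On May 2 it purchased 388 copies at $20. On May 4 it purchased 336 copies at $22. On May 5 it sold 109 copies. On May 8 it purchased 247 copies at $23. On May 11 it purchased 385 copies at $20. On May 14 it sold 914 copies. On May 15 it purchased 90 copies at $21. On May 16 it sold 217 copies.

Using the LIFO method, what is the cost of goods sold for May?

May 5, 109 sold [LIFO — newest first]: 109 @ $22 = $2,398
May 14, 914 sold [LIFO — newest first]: 385 @ $20 + 247 @ $23 + 227 @ $22 + 55 @ $20 = $19,475
May 16, 217 sold [LIFO — newest first]: 90 @ $21 + 127 @ $20 = $4,430
Total COGS = $2,398 + $19,475 + $4,430 = $26,303
Ending inventory: 206 @ $20 = $4,120

COGS = $26,303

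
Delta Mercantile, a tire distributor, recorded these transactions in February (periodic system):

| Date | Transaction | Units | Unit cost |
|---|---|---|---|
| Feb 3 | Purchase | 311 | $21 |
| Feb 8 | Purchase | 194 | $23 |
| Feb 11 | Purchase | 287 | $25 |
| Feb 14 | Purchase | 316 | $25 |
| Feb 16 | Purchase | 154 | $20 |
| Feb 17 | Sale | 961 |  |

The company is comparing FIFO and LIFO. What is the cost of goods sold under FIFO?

FIFO COGS: 311 @ $21 + 194 @ $23 + 287 @ $25 + 169 @ $25 = $22,393
LIFO COGS: 154 @ $20 + 316 @ $25 + 287 @ $25 + 194 @ $23 + 10 @ $21 = $22,827

COGS = $22,393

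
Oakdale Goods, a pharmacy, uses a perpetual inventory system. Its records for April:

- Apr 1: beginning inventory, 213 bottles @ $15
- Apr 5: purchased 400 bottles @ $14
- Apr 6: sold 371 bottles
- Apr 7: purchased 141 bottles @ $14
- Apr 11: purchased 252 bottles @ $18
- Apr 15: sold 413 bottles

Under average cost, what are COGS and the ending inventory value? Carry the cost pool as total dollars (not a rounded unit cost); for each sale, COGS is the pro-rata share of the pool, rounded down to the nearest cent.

After Apr 1: 213 on hand, pool $3,195.00 (≈ $15.0000 each)
After Apr 5: 613 on hand, pool $8,795.00 (≈ $14.3475 each)
Apr 6, sell 371: 371/613 × $8,795.00 → $5,322.91
After Apr 7: 383 on hand, pool $5,446.09 (≈ $14.2196 each)
After Apr 11: 635 on hand, pool $9,982.09 (≈ $15.7198 each)
Apr 15, sell 413: 413/635 × $9,982.09 → $6,492.28
Total COGS = $5,322.91 + $6,492.28 = $11,815.19
Ending inventory (cost pool remaining) = $3,489.81

COGS = $11,815.19; ending inventory = $3,489.81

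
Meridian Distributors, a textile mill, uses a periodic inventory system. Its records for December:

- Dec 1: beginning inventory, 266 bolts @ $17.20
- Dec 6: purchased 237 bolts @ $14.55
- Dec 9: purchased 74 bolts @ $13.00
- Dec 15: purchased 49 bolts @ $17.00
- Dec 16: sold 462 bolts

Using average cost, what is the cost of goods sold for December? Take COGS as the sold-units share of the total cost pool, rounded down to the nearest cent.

COGS = $7,246.27

Dec 16, sell 462: 462/626 × $9,818.55 → $7,246.27
Ending inventory (cost pool remaining) = $2,572.28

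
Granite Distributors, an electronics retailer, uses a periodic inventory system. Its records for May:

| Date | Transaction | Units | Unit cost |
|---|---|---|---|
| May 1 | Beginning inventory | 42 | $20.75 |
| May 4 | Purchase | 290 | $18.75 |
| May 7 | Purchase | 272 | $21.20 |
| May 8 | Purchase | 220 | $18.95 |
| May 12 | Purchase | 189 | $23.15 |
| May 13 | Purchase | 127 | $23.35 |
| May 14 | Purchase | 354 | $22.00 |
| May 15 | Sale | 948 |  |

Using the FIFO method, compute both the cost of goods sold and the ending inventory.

May 15, 948 sold [FIFO — oldest first]: 42 @ $20.75 + 290 @ $18.75 + 272 @ $21.20 + 220 @ $18.95 + 124 @ $23.15 = $19,115.00
Ending inventory: 65 @ $23.15 + 127 @ $23.35 + 354 @ $22.00 = $12,258.20

COGS = $19,115.00; ending inventory = $12,258.20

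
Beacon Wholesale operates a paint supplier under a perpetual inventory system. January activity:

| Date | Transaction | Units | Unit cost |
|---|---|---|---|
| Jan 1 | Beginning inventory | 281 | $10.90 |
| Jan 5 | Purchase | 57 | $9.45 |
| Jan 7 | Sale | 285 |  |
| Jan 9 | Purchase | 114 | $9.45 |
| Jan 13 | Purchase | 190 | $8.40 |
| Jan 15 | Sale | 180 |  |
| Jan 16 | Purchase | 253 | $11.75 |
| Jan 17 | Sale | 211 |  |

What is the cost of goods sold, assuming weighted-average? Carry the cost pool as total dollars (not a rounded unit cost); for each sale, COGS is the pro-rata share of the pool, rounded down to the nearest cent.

COGS = $6,915.92

After Jan 1: 281 on hand, pool $3,062.90 (≈ $10.9000 each)
After Jan 5: 338 on hand, pool $3,601.55 (≈ $10.6555 each)
Jan 7, sell 285: 285/338 × $3,601.55 → $3,036.80
After Jan 9: 167 on hand, pool $1,642.05 (≈ $9.8326 each)
After Jan 13: 357 on hand, pool $3,238.05 (≈ $9.0702 each)
Jan 15, sell 180: 180/357 × $3,238.05 → $1,632.63
After Jan 16: 430 on hand, pool $4,578.17 (≈ $10.6469 each)
Jan 17, sell 211: 211/430 × $4,578.17 → $2,246.49
Total COGS = $3,036.80 + $1,632.63 + $2,246.49 = $6,915.92
Ending inventory (cost pool remaining) = $2,331.68
Check: goods available $9,247.60 = COGS $6,915.92 + ending $2,331.68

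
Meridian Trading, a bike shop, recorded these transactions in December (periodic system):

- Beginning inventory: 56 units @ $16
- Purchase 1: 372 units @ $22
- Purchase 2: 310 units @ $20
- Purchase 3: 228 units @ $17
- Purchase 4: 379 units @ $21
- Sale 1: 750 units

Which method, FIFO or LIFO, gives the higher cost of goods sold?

FIFO COGS: 56 @ $16 + 372 @ $22 + 310 @ $20 + 12 @ $17 = $15,484
LIFO COGS: 379 @ $21 + 228 @ $17 + 143 @ $20 = $14,695

FIFO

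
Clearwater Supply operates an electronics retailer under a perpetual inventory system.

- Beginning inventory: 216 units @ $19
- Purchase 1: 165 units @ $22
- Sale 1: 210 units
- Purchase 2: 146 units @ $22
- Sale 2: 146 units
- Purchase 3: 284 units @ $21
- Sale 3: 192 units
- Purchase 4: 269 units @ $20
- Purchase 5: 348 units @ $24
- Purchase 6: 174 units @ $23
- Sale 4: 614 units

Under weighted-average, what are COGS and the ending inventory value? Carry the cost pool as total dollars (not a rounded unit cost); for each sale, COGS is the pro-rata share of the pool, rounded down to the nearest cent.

COGS = $24,931.78; ending inventory = $9,712.22

After Beginning: 216 on hand, pool $4,104.00 (≈ $19.0000 each)
After Purchase 1: 381 on hand, pool $7,734.00 (≈ $20.2992 each)
Sale 1, sell 210: 210/381 × $7,734.00 → $4,262.83
After Purchase 2: 317 on hand, pool $6,683.17 (≈ $21.0826 each)
Sale 2, sell 146: 146/317 × $6,683.17 → $3,078.05
After Purchase 3: 455 on hand, pool $9,569.12 (≈ $21.0310 each)
Sale 3, sell 192: 192/455 × $9,569.12 → $4,037.95
After Purchase 4: 532 on hand, pool $10,911.17 (≈ $20.5097 each)
After Purchase 5: 880 on hand, pool $19,263.17 (≈ $21.8900 each)
After Purchase 6: 1054 on hand, pool $23,265.17 (≈ $22.0732 each)
Sale 4, sell 614: 614/1054 × $23,265.17 → $13,552.95
Total COGS = $4,262.83 + $3,078.05 + $4,037.95 + $13,552.95 = $24,931.78
Ending inventory (cost pool remaining) = $9,712.22
Check: goods available $34,644.00 = COGS $24,931.78 + ending $9,712.22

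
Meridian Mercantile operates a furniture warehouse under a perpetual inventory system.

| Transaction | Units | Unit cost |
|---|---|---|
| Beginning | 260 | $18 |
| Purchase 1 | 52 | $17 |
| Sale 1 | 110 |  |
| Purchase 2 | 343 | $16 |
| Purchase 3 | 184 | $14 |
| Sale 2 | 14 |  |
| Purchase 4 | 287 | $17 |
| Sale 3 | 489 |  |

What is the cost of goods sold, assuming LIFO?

COGS = $9,895

Sale 1 (110) [LIFO — newest first]: 52 @ $17 + 58 @ $18 = $1,928
Sale 2 (14) [LIFO — newest first]: 14 @ $14 = $196
Sale 3 (489) [LIFO — newest first]: 287 @ $17 + 170 @ $14 + 32 @ $16 = $7,771
Total COGS = $1,928 + $196 + $7,771 = $9,895
Ending inventory: 202 @ $18 + 311 @ $16 = $8,612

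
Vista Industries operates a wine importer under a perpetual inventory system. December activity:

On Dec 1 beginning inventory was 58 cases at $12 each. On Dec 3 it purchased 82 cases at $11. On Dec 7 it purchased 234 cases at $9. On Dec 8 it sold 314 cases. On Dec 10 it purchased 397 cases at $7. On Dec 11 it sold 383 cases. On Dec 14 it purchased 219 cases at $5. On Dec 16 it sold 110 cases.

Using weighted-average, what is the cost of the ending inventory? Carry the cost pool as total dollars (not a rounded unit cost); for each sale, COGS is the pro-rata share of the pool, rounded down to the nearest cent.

Ending inventory = $1,025.07

After Dec 1: 58 on hand, pool $696.00 (≈ $12.0000 each)
After Dec 3: 140 on hand, pool $1,598.00 (≈ $11.4143 each)
After Dec 7: 374 on hand, pool $3,704.00 (≈ $9.9037 each)
Dec 8, sell 314: 314/374 × $3,704.00 → $3,109.77
After Dec 10: 457 on hand, pool $3,373.23 (≈ $7.3812 each)
Dec 11, sell 383: 383/457 × $3,373.23 → $2,827.01
After Dec 14: 293 on hand, pool $1,641.22 (≈ $5.6014 each)
Dec 16, sell 110: 110/293 × $1,641.22 → $616.15
Total COGS = $3,109.77 + $2,827.01 + $616.15 = $6,552.93
Ending inventory (cost pool remaining) = $1,025.07
Check: goods available $7,578.00 = COGS $6,552.93 + ending $1,025.07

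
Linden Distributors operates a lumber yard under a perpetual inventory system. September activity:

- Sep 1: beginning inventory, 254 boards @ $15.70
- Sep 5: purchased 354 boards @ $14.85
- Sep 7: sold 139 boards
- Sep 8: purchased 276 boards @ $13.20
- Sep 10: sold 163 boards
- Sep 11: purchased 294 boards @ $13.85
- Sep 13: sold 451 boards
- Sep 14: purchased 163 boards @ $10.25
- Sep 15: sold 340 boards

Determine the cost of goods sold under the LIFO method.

COGS = $14,736.95

Sep 7, 139 sold [LIFO — newest first]: 139 @ $14.85 = $2,064.15
Sep 10, 163 sold [LIFO — newest first]: 163 @ $13.20 = $2,151.60
Sep 13, 451 sold [LIFO — newest first]: 294 @ $13.85 + 113 @ $13.20 + 44 @ $14.85 = $6,216.90
Sep 15, 340 sold [LIFO — newest first]: 163 @ $10.25 + 171 @ $14.85 + 6 @ $15.70 = $4,304.30
Total COGS = $2,064.15 + $2,151.60 + $6,216.90 + $4,304.30 = $14,736.95
Ending inventory: 248 @ $15.70 = $3,893.60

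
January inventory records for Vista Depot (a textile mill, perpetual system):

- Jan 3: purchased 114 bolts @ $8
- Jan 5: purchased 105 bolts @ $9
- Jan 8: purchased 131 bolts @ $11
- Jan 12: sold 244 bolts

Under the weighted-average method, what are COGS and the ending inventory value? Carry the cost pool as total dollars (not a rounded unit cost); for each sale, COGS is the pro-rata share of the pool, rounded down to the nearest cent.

After Jan 3: 114 on hand, pool $912.00 (≈ $8.0000 each)
After Jan 5: 219 on hand, pool $1,857.00 (≈ $8.4795 each)
After Jan 8: 350 on hand, pool $3,298.00 (≈ $9.4229 each)
Jan 12, sell 244: 244/350 × $3,298.00 → $2,299.17
Ending inventory (cost pool remaining) = $998.83

COGS = $2,299.17; ending inventory = $998.83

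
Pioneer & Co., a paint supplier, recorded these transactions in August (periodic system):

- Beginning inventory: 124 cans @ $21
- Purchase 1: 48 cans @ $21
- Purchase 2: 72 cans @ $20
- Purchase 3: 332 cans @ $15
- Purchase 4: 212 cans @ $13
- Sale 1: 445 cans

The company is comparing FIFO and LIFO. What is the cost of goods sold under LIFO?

FIFO COGS: 124 @ $21 + 48 @ $21 + 72 @ $20 + 201 @ $15 = $8,067
LIFO COGS: 212 @ $13 + 233 @ $15 = $6,251

COGS = $6,251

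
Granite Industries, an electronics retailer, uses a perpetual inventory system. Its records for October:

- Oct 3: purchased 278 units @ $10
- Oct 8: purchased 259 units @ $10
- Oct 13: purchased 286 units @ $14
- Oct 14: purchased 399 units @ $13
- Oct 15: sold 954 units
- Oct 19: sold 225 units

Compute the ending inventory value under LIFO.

Oct 15, 954 sold [LIFO — newest first]: 399 @ $13 + 286 @ $14 + 259 @ $10 + 10 @ $10 = $11,881
Oct 19, 225 sold [LIFO — newest first]: 225 @ $10 = $2,250
Total COGS = $11,881 + $2,250 = $14,131
Ending inventory: 43 @ $10 = $430

Ending inventory = $430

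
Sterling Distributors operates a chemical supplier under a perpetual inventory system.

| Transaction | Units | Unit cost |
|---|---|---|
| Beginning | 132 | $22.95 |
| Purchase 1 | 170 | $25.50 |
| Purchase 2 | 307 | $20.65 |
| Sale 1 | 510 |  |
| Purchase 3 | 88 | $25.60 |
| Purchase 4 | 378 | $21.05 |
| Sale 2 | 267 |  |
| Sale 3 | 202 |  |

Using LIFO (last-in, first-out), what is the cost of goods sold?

Sale 1 (510) [LIFO — newest first]: 307 @ $20.65 + 170 @ $25.50 + 33 @ $22.95 = $11,431.90
Sale 2 (267) [LIFO — newest first]: 267 @ $21.05 = $5,620.35
Sale 3 (202) [LIFO — newest first]: 111 @ $21.05 + 88 @ $25.60 + 3 @ $22.95 = $4,658.20
Total COGS = $11,431.90 + $5,620.35 + $4,658.20 = $21,710.45
Ending inventory: 96 @ $22.95 = $2,203.20

COGS = $21,710.45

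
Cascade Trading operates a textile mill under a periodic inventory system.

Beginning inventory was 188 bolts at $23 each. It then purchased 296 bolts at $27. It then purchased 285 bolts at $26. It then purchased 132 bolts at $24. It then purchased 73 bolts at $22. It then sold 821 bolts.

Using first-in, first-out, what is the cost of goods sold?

COGS = $20,974

Sale 1 (821) [FIFO — oldest first]: 188 @ $23 + 296 @ $27 + 285 @ $26 + 52 @ $24 = $20,974
Ending inventory: 80 @ $24 + 73 @ $22 = $3,526
Check: goods available $24,500 = COGS $20,974 + ending $3,526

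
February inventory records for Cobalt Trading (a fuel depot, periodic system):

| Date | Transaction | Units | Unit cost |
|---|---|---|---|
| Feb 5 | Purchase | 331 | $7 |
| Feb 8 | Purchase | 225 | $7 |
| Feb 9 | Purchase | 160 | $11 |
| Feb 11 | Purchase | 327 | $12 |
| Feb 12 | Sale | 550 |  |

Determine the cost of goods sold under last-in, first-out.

Feb 12, 550 sold [LIFO — newest first]: 327 @ $12 + 160 @ $11 + 63 @ $7 = $6,125
Ending inventory: 331 @ $7 + 162 @ $7 = $3,451
Check: goods available $9,576 = COGS $6,125 + ending $3,451

COGS = $6,125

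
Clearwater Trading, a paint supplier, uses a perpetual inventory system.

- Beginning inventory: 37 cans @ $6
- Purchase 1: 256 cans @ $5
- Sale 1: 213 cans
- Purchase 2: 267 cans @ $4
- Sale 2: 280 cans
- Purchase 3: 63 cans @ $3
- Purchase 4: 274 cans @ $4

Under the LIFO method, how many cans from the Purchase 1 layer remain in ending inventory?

30

Sale 1 (213) [LIFO — newest first]: 213 @ $5 = $1,065
Sale 2 (280) [LIFO — newest first]: 267 @ $4 + 13 @ $5 = $1,133
Total COGS = $1,065 + $1,133 = $2,198
Ending inventory: 37 @ $6 + 30 @ $5 + 63 @ $3 + 274 @ $4 = $1,657
Check: goods available $3,855 = COGS $2,198 + ending $1,657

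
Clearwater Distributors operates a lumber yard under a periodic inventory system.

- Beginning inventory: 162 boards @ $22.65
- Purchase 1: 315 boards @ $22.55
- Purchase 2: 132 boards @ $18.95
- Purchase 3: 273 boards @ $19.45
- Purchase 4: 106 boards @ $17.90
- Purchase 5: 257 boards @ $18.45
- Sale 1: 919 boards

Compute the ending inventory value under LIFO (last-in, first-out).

Ending inventory = $7,367.50

Sale 1 (919) [LIFO — newest first]: 257 @ $18.45 + 106 @ $17.90 + 273 @ $19.45 + 132 @ $18.95 + 151 @ $22.55 = $17,855.35
Ending inventory: 162 @ $22.65 + 164 @ $22.55 = $7,367.50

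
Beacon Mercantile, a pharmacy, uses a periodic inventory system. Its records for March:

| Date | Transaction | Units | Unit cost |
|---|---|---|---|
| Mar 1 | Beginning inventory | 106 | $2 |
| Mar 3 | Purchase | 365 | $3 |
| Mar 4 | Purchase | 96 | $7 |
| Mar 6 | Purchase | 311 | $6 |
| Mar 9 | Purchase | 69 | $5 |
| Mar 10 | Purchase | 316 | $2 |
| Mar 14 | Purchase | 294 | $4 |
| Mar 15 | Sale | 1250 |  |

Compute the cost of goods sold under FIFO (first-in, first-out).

Mar 15, 1250 sold [FIFO — oldest first]: 106 @ $2 + 365 @ $3 + 96 @ $7 + 311 @ $6 + 69 @ $5 + 303 @ $2 = $4,796
Ending inventory: 13 @ $2 + 294 @ $4 = $1,202

COGS = $4,796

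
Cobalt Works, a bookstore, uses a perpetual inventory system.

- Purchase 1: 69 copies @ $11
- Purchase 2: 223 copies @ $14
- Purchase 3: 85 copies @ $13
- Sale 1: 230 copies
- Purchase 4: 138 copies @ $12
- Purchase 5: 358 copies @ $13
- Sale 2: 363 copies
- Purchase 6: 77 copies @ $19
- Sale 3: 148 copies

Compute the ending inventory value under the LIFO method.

Sale 1 (230) [LIFO — newest first]: 85 @ $13 + 145 @ $14 = $3,135
Sale 2 (363) [LIFO — newest first]: 358 @ $13 + 5 @ $12 = $4,714
Sale 3 (148) [LIFO — newest first]: 77 @ $19 + 71 @ $12 = $2,315
Total COGS = $3,135 + $4,714 + $2,315 = $10,164
Ending inventory: 69 @ $11 + 78 @ $14 + 62 @ $12 = $2,595

Ending inventory = $2,595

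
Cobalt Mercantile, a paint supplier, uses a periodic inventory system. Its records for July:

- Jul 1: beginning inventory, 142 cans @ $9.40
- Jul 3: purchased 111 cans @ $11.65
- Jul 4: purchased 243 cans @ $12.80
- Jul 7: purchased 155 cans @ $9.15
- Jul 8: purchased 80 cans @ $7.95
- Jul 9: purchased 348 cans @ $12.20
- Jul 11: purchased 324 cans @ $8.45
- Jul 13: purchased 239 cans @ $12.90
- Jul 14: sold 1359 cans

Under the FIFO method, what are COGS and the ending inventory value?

COGS = $14,404.20; ending inventory = $3,454.90

Jul 14, 1359 sold [FIFO — oldest first]: 142 @ $9.40 + 111 @ $11.65 + 243 @ $12.80 + 155 @ $9.15 + 80 @ $7.95 + 348 @ $12.20 + 280 @ $8.45 = $14,404.20
Ending inventory: 44 @ $8.45 + 239 @ $12.90 = $3,454.90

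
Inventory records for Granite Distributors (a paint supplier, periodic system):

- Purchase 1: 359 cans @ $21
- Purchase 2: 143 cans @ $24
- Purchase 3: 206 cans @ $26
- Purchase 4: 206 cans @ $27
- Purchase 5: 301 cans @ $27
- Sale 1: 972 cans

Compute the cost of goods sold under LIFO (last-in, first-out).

Sale 1 (972) [LIFO — newest first]: 301 @ $27 + 206 @ $27 + 206 @ $26 + 143 @ $24 + 116 @ $21 = $24,913
Ending inventory: 243 @ $21 = $5,103
Check: goods available $30,016 = COGS $24,913 + ending $5,103

COGS = $24,913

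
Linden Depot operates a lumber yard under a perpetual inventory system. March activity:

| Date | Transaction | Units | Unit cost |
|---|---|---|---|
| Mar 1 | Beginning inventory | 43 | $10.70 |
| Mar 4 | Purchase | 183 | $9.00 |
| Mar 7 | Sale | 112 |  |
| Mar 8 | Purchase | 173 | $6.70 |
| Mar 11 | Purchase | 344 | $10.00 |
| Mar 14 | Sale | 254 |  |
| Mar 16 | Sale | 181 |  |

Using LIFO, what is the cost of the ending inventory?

Mar 7, 112 sold [LIFO — newest first]: 112 @ $9.00 = $1,008.00
Mar 14, 254 sold [LIFO — newest first]: 254 @ $10.00 = $2,540.00
Mar 16, 181 sold [LIFO — newest first]: 90 @ $10.00 + 91 @ $6.70 = $1,509.70
Total COGS = $1,008.00 + $2,540.00 + $1,509.70 = $5,057.70
Ending inventory: 43 @ $10.70 + 71 @ $9.00 + 82 @ $6.70 = $1,648.50
Check: goods available $6,706.20 = COGS $5,057.70 + ending $1,648.50

Ending inventory = $1,648.50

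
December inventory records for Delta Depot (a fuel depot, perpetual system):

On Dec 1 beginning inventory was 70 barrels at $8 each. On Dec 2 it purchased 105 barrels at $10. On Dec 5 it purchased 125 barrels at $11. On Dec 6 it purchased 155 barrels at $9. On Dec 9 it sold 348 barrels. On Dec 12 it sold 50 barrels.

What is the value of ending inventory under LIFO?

Dec 9, 348 sold [LIFO — newest first]: 155 @ $9 + 125 @ $11 + 68 @ $10 = $3,450
Dec 12, 50 sold [LIFO — newest first]: 37 @ $10 + 13 @ $8 = $474
Total COGS = $3,450 + $474 = $3,924
Ending inventory: 57 @ $8 = $456
Check: goods available $4,380 = COGS $3,924 + ending $456

Ending inventory = $456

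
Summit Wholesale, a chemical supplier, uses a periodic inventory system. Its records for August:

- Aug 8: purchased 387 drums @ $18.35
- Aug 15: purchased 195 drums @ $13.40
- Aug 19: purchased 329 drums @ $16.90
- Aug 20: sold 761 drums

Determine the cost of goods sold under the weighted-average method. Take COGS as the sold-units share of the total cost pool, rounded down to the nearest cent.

Aug 20, sell 761: 761/911 × $15,274.55 → $12,759.53
Ending inventory (cost pool remaining) = $2,515.02
Check: goods available $15,274.55 = COGS $12,759.53 + ending $2,515.02

COGS = $12,759.53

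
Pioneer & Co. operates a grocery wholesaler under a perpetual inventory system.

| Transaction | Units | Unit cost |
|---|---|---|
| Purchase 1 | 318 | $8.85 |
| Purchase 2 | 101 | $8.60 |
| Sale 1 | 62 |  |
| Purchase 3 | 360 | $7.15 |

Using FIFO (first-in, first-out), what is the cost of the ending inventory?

Ending inventory = $5,708.20

Sale 1 (62) [FIFO — oldest first]: 62 @ $8.85 = $548.70
Ending inventory: 256 @ $8.85 + 101 @ $8.60 + 360 @ $7.15 = $5,708.20
Check: goods available $6,256.90 = COGS $548.70 + ending $5,708.20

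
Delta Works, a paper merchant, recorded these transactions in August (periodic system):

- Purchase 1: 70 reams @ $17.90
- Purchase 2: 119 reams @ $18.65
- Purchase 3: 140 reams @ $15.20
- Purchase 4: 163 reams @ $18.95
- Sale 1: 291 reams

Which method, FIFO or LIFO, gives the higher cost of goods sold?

LIFO

FIFO COGS: 70 @ $17.90 + 119 @ $18.65 + 102 @ $15.20 = $5,022.75
LIFO COGS: 163 @ $18.95 + 128 @ $15.20 = $5,034.45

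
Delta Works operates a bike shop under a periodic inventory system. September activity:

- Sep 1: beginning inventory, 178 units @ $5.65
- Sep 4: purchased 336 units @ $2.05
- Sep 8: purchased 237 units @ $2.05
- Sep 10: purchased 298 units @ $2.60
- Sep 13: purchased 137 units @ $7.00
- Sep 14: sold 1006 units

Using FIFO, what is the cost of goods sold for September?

Sep 14, 1006 sold [FIFO — oldest first]: 178 @ $5.65 + 336 @ $2.05 + 237 @ $2.05 + 255 @ $2.60 = $2,843.35
Ending inventory: 43 @ $2.60 + 137 @ $7.00 = $1,070.80
Check: goods available $3,914.15 = COGS $2,843.35 + ending $1,070.80

COGS = $2,843.35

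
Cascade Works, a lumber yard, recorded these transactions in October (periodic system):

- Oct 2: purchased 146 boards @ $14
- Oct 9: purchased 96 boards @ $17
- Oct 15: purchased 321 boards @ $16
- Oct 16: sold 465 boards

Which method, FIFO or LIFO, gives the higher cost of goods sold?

LIFO

FIFO COGS: 146 @ $14 + 96 @ $17 + 223 @ $16 = $7,244
LIFO COGS: 321 @ $16 + 96 @ $17 + 48 @ $14 = $7,440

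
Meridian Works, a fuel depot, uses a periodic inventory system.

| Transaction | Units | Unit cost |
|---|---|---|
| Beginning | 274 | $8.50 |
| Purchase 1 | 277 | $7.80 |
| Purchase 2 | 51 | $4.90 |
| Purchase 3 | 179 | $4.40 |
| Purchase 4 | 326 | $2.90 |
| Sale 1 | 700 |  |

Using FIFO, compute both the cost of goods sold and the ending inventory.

COGS = $5,170.70; ending inventory = $1,301.80

Sale 1 (700) [FIFO — oldest first]: 274 @ $8.50 + 277 @ $7.80 + 51 @ $4.90 + 98 @ $4.40 = $5,170.70
Ending inventory: 81 @ $4.40 + 326 @ $2.90 = $1,301.80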